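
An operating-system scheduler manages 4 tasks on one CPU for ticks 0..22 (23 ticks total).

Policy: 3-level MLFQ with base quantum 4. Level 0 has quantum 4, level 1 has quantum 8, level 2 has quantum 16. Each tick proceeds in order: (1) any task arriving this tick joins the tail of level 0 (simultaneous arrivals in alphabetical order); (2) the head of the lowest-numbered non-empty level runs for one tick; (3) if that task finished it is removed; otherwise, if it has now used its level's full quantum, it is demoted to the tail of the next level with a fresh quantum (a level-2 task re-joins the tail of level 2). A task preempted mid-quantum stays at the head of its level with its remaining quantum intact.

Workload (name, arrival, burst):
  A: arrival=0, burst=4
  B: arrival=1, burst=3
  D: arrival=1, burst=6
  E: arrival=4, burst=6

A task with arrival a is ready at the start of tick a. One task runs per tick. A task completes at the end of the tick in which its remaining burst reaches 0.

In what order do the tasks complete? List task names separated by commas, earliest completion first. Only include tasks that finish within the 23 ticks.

completion order = A, B, D, E

t=0: L0/L1/L2 = A/-/- → run A
t=1: L0/L1/L2 = ABD/-/- → run A
t=2: L0/L1/L2 = ABD/-/- → run A
t=3: L0/L1/L2 = ABD/-/- → run A
t=4: L0/L1/L2 = BDE/-/- → run B
t=5: L0/L1/L2 = BDE/-/- → run B
t=6: L0/L1/L2 = BDE/-/- → run B
t=7: L0/L1/L2 = DE/-/- → run D
t=8: L0/L1/L2 = DE/-/- → run D
t=9: L0/L1/L2 = DE/-/- → run D
t=10: L0/L1/L2 = DE/-/- → run D
t=11: L0/L1/L2 = E/D/- → run E
t=12: L0/L1/L2 = E/D/- → run E
t=13: L0/L1/L2 = E/D/- → run E
t=14: L0/L1/L2 = E/D/- → run E
t=15: L0/L1/L2 = -/DE/- → run D
t=16: L0/L1/L2 = -/DE/- → run D
t=17: L0/L1/L2 = -/E/- → run E
t=18: L0/L1/L2 = -/E/- → run E
t=19: (idle)
t=20: (idle)
t=21: (idle)
t=22: (idle)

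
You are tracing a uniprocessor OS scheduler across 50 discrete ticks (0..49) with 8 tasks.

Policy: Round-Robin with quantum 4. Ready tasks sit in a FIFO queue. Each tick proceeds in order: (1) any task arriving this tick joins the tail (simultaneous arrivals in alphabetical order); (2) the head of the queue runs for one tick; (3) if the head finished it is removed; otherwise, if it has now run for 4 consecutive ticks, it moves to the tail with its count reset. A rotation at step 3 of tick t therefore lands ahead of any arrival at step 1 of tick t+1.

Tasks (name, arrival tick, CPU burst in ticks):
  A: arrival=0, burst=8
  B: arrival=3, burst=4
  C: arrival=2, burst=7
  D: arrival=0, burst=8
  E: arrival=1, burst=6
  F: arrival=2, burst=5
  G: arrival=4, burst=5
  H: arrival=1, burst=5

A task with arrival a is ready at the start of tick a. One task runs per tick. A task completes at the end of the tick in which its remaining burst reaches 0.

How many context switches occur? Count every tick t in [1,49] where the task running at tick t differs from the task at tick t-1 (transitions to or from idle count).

t=0: queue=[A,D] q_used=0 → run A
t=1: queue=[A,D,E,H] q_used=1 → run A
t=2: queue=[A,D,E,H,C,F] q_used=2 → run A
t=3: queue=[A,D,E,H,C,F,B] q_used=3 → run A
t=4: queue=[D,E,H,C,F,B,A,G] q_used=0 → run D
t=5: queue=[D,E,H,C,F,B,A,G] q_used=1 → run D
t=6: queue=[D,E,H,C,F,B,A,G] q_used=2 → run D
t=7: queue=[D,E,H,C,F,B,A,G] q_used=3 → run D
t=8: queue=[E,H,C,F,B,A,G,D] q_used=0 → run E
t=9: queue=[E,H,C,F,B,A,G,D] q_used=1 → run E
t=10: queue=[E,H,C,F,B,A,G,D] q_used=2 → run E
t=11: queue=[E,H,C,F,B,A,G,D] q_used=3 → run E
t=12: queue=[H,C,F,B,A,G,D,E] q_used=0 → run H
t=13: queue=[H,C,F,B,A,G,D,E] q_used=1 → run H
t=14: queue=[H,C,F,B,A,G,D,E] q_used=2 → run H
t=15: queue=[H,C,F,B,A,G,D,E] q_used=3 → run H
t=16: queue=[C,F,B,A,G,D,E,H] q_used=0 → run C
t=17: queue=[C,F,B,A,G,D,E,H] q_used=1 → run C
t=18: queue=[C,F,B,A,G,D,E,H] q_used=2 → run C
t=19: queue=[C,F,B,A,G,D,E,H] q_used=3 → run C
t=20: queue=[F,B,A,G,D,E,H,C] q_used=0 → run F
t=21: queue=[F,B,A,G,D,E,H,C] q_used=1 → run F
t=22: queue=[F,B,A,G,D,E,H,C] q_used=2 → run F
t=23: queue=[F,B,A,G,D,E,H,C] q_used=3 → run F
t=24: queue=[B,A,G,D,E,H,C,F] q_used=0 → run B
t=25: queue=[B,A,G,D,E,H,C,F] q_used=1 → run B
t=26: queue=[B,A,G,D,E,H,C,F] q_used=2 → run B
t=27: queue=[B,A,G,D,E,H,C,F] q_used=3 → run B
t=28: queue=[A,G,D,E,H,C,F] q_used=0 → run A
t=29: queue=[A,G,D,E,H,C,F] q_used=1 → run A
t=30: queue=[A,G,D,E,H,C,F] q_used=2 → run A
t=31: queue=[A,G,D,E,H,C,F] q_used=3 → run A
t=32: queue=[G,D,E,H,C,F] q_used=0 → run G
t=33: queue=[G,D,E,H,C,F] q_used=1 → run G
t=34: queue=[G,D,E,H,C,F] q_used=2 → run G
t=35: queue=[G,D,E,H,C,F] q_used=3 → run G
t=36: queue=[D,E,H,C,F,G] q_used=0 → run D
t=37: queue=[D,E,H,C,F,G] q_used=1 → run D
t=38: queue=[D,E,H,C,F,G] q_used=2 → run D
t=39: queue=[D,E,H,C,F,G] q_used=3 → run D
t=40: queue=[E,H,C,F,G] q_used=0 → run E
t=41: queue=[E,H,C,F,G] q_used=1 → run E
t=42: queue=[H,C,F,G] q_used=0 → run H
t=43: queue=[C,F,G] q_used=0 → run C
t=44: queue=[C,F,G] q_used=1 → run C
t=45: queue=[C,F,G] q_used=2 → run C
t=46: queue=[F,G] q_used=0 → run F
t=47: queue=[G] q_used=0 → run G
t=48: (idle)
t=49: (idle)

context switches = 15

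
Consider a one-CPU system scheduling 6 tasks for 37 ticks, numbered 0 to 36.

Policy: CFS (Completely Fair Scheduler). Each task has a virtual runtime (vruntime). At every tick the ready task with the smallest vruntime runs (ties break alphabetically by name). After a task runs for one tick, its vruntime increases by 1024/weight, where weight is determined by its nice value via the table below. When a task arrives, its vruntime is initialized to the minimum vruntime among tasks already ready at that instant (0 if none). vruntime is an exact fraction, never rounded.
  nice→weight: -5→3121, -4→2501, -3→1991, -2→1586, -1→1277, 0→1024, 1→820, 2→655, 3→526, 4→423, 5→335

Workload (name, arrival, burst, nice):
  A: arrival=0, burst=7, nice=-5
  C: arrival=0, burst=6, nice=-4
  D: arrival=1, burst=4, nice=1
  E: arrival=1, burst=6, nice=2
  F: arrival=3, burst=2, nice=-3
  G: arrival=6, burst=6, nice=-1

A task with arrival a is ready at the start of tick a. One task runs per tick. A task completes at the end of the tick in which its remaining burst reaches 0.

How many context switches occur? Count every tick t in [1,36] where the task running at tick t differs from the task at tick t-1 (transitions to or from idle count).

context switches = 28

t=0: vr[A=0 C=0] → run A
t=1: vr[A=1024/3121 C=0 D=0 E=0] → run C
t=2: vr[A=1024/3121 C=1024/2501 D=0 E=0] → run D
t=3: vr[A=1024/3121 C=1024/2501 D=256/205 E=0 F=0] → run E
t=4: vr[A=1024/3121 C=1024/2501 D=256/205 E=1024/655 F=0] → run F
t=5: vr[A=1024/3121 C=1024/2501 D=256/205 E=1024/655 F=1024/1991] → run A
t=6: vr[A=2048/3121 C=1024/2501 D=256/205 E=1024/655 F=1024/1991 G=1024/2501] → run C
t=7: vr[A=2048/3121 C=2048/2501 D=256/205 E=1024/655 F=1024/1991 G=1024/2501] → run G
t=8: vr[A=2048/3121 C=2048/2501 D=256/205 E=1024/655 F=1024/1991 G=3868672/3193777] → run F
t=9: vr[A=2048/3121 C=2048/2501 D=256/205 E=1024/655 G=3868672/3193777] → run A
t=10: vr[A=3072/3121 C=2048/2501 D=256/205 E=1024/655 G=3868672/3193777] → run C
t=11: vr[A=3072/3121 C=3072/2501 D=256/205 E=1024/655 G=3868672/3193777] → run A
t=12: vr[A=4096/3121 C=3072/2501 D=256/205 E=1024/655 G=3868672/3193777] → run G
t=13: vr[A=4096/3121 C=3072/2501 D=256/205 E=1024/655 G=6429696/3193777] → run C
t=14: vr[A=4096/3121 C=4096/2501 D=256/205 E=1024/655 G=6429696/3193777] → run D
t=15: vr[A=4096/3121 C=4096/2501 D=512/205 E=1024/655 G=6429696/3193777] → run A
t=16: vr[A=5120/3121 C=4096/2501 D=512/205 E=1024/655 G=6429696/3193777] → run E
t=17: vr[A=5120/3121 C=4096/2501 D=512/205 E=2048/655 G=6429696/3193777] → run C
t=18: vr[A=5120/3121 C=5120/2501 D=512/205 E=2048/655 G=6429696/3193777] → run A
t=19: vr[A=6144/3121 C=5120/2501 D=512/205 E=2048/655 G=6429696/3193777] → run A
t=20: vr[C=5120/2501 D=512/205 E=2048/655 G=6429696/3193777] → run G
t=21: vr[C=5120/2501 D=512/205 E=2048/655 G=8990720/3193777] → run C
t=22: vr[D=512/205 E=2048/655 G=8990720/3193777] → run D
t=23: vr[D=768/205 E=2048/655 G=8990720/3193777] → run G
t=24: vr[D=768/205 E=2048/655 G=11551744/3193777] → run E
t=25: vr[D=768/205 E=3072/655 G=11551744/3193777] → run G
t=26: vr[D=768/205 E=3072/655 G=14112768/3193777] → run D
t=27: vr[E=3072/655 G=14112768/3193777] → run G
t=28: vr[E=3072/655] → run E
t=29: vr[E=4096/655] → run E
t=30: vr[E=1024/131] → run E
t=31: (idle)
t=32: (idle)
t=33: (idle)
t=34: (idle)
t=35: (idle)
t=36: (idle)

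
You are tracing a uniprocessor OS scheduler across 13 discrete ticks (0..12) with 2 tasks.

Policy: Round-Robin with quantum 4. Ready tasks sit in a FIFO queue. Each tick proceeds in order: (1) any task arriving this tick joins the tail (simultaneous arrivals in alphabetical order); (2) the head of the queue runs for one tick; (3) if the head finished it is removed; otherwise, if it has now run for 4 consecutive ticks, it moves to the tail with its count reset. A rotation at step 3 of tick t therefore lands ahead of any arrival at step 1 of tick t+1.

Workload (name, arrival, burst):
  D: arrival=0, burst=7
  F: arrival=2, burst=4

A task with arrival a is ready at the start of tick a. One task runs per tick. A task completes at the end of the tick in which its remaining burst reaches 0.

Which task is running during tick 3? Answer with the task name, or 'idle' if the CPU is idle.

running at tick 3 = D

t=0: queue=[D] q_used=0 → run D
t=1: queue=[D] q_used=1 → run D
t=2: queue=[D,F] q_used=2 → run D
t=3: queue=[D,F] q_used=3 → run D
t=4: queue=[F,D] q_used=0 → run F
t=5: queue=[F,D] q_used=1 → run F
t=6: queue=[F,D] q_used=2 → run F
t=7: queue=[F,D] q_used=3 → run F
t=8: queue=[D] q_used=0 → run D
t=9: queue=[D] q_used=1 → run D
t=10: queue=[D] q_used=2 → run D
t=11: (idle)
t=12: (idle)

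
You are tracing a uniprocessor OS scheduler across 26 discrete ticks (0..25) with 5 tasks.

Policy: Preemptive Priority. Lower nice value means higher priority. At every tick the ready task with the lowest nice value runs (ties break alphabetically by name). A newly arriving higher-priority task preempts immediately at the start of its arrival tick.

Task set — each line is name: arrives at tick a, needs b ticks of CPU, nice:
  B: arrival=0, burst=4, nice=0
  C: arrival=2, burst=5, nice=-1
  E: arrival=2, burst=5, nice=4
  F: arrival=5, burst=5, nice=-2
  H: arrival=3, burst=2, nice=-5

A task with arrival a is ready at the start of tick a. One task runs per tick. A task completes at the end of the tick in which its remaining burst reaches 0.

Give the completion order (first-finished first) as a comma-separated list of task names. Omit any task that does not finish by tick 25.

completion order = H, F, C, B, E

t=0: ready={B} → run B
t=1: ready={B} → run B
t=2: ready={B,C,E} → run C
t=3: ready={B,C,E,H} → run H
t=4: ready={B,C,E,H} → run H
t=5: ready={B,C,E,F} → run F
t=6: ready={B,C,E,F} → run F
t=7: ready={B,C,E,F} → run F
t=8: ready={B,C,E,F} → run F
t=9: ready={B,C,E,F} → run F
t=10: ready={B,C,E} → run C
t=11: ready={B,C,E} → run C
t=12: ready={B,C,E} → run C
t=13: ready={B,C,E} → run C
t=14: ready={B,E} → run B
t=15: ready={B,E} → run B
t=16: ready={E} → run E
t=17: ready={E} → run E
t=18: ready={E} → run E
t=19: ready={E} → run E
t=20: ready={E} → run E
t=21: (idle)
t=22: (idle)
t=23: (idle)
t=24: (idle)
t=25: (idle)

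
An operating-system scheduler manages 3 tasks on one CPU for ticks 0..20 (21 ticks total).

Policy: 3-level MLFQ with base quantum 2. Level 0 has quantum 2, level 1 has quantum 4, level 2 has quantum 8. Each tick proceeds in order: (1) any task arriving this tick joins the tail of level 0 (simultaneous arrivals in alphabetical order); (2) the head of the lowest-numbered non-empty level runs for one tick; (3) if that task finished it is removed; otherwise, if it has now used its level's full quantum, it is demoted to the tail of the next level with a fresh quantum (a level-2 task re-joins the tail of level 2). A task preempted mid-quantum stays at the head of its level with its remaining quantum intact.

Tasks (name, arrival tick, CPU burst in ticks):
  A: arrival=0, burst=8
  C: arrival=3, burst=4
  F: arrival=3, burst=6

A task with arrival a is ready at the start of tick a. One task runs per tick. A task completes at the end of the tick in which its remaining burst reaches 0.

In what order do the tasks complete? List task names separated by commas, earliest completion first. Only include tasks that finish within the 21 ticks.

t=0: L0/L1/L2 = A/-/- → run A
t=1: L0/L1/L2 = A/-/- → run A
t=2: L0/L1/L2 = -/A/- → run A
t=3: L0/L1/L2 = CF/A/- → run C
t=4: L0/L1/L2 = CF/A/- → run C
t=5: L0/L1/L2 = F/AC/- → run F
t=6: L0/L1/L2 = F/AC/- → run F
t=7: L0/L1/L2 = -/ACF/- → run A
t=8: L0/L1/L2 = -/ACF/- → run A
t=9: L0/L1/L2 = -/ACF/- → run A
t=10: L0/L1/L2 = -/CF/A → run C
t=11: L0/L1/L2 = -/CF/A → run C
t=12: L0/L1/L2 = -/F/A → run F
t=13: L0/L1/L2 = -/F/A → run F
t=14: L0/L1/L2 = -/F/A → run F
t=15: L0/L1/L2 = -/F/A → run F
t=16: L0/L1/L2 = -/-/A → run A
t=17: L0/L1/L2 = -/-/A → run A
t=18: (idle)
t=19: (idle)
t=20: (idle)

completion order = C, F, A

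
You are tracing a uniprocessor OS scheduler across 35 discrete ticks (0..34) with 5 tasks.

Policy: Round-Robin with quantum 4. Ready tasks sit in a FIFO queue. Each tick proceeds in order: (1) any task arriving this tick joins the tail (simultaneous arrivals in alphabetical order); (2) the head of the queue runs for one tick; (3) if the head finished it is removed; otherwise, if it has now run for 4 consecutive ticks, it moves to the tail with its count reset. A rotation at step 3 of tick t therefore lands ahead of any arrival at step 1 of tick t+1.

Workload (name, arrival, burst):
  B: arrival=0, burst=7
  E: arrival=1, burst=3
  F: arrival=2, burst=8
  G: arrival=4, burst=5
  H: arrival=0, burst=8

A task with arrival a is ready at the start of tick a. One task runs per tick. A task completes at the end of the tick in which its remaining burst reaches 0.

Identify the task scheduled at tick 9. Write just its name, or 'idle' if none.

t=0: queue=[B,H] q_used=0 → run B
t=1: queue=[B,H,E] q_used=1 → run B
t=2: queue=[B,H,E,F] q_used=2 → run B
t=3: queue=[B,H,E,F] q_used=3 → run B
t=4: queue=[H,E,F,B,G] q_used=0 → run H
t=5: queue=[H,E,F,B,G] q_used=1 → run H
t=6: queue=[H,E,F,B,G] q_used=2 → run H
t=7: queue=[H,E,F,B,G] q_used=3 → run H
t=8: queue=[E,F,B,G,H] q_used=0 → run E
t=9: queue=[E,F,B,G,H] q_used=1 → run E
t=10: queue=[E,F,B,G,H] q_used=2 → run E
t=11: queue=[F,B,G,H] q_used=0 → run F
t=12: queue=[F,B,G,H] q_used=1 → run F
t=13: queue=[F,B,G,H] q_used=2 → run F
t=14: queue=[F,B,G,H] q_used=3 → run F
t=15: queue=[B,G,H,F] q_used=0 → run B
t=16: queue=[B,G,H,F] q_used=1 → run B
t=17: queue=[B,G,H,F] q_used=2 → run B
t=18: queue=[G,H,F] q_used=0 → run G
t=19: queue=[G,H,F] q_used=1 → run G
t=20: queue=[G,H,F] q_used=2 → run G
t=21: queue=[G,H,F] q_used=3 → run G
t=22: queue=[H,F,G] q_used=0 → run H
t=23: queue=[H,F,G] q_used=1 → run H
t=24: queue=[H,F,G] q_used=2 → run H
t=25: queue=[H,F,G] q_used=3 → run H
t=26: queue=[F,G] q_used=0 → run F
t=27: queue=[F,G] q_used=1 → run F
t=28: queue=[F,G] q_used=2 → run F
t=29: queue=[F,G] q_used=3 → run F
t=30: queue=[G] q_used=0 → run G
t=31: (idle)
t=32: (idle)
t=33: (idle)
t=34: (idle)

running at tick 9 = E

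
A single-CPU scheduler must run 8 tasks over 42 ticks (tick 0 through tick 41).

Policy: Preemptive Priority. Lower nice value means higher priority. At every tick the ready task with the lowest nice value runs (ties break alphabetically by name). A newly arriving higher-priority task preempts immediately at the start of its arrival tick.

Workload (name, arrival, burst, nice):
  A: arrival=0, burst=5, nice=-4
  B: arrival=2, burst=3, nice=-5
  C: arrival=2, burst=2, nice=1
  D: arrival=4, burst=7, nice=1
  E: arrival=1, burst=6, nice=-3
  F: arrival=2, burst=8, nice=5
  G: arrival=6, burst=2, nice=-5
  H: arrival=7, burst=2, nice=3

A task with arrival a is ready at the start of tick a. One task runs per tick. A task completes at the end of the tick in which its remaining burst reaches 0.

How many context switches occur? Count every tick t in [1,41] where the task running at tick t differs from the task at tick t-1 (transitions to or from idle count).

context switches = 10

t=0: ready={A} → run A
t=1: ready={A,E} → run A
t=2: ready={A,B,C,E,F} → run B
t=3: ready={A,B,C,E,F} → run B
t=4: ready={A,B,C,D,E,F} → run B
t=5: ready={A,C,D,E,F} → run A
t=6: ready={A,C,D,E,F,G} → run G
t=7: ready={A,C,D,E,F,G,H} → run G
t=8: ready={A,C,D,E,F,H} → run A
t=9: ready={A,C,D,E,F,H} → run A
t=10: ready={C,D,E,F,H} → run E
t=11: ready={C,D,E,F,H} → run E
t=12: ready={C,D,E,F,H} → run E
t=13: ready={C,D,E,F,H} → run E
t=14: ready={C,D,E,F,H} → run E
t=15: ready={C,D,E,F,H} → run E
t=16: ready={C,D,F,H} → run C
t=17: ready={C,D,F,H} → run C
t=18: ready={D,F,H} → run D
t=19: ready={D,F,H} → run D
t=20: ready={D,F,H} → run D
t=21: ready={D,F,H} → run D
t=22: ready={D,F,H} → run D
t=23: ready={D,F,H} → run D
t=24: ready={D,F,H} → run D
t=25: ready={F,H} → run H
t=26: ready={F,H} → run H
t=27: ready={F} → run F
t=28: ready={F} → run F
t=29: ready={F} → run F
t=30: ready={F} → run F
t=31: ready={F} → run F
t=32: ready={F} → run F
t=33: ready={F} → run F
t=34: ready={F} → run F
t=35: (idle)
t=36: (idle)
t=37: (idle)
t=38: (idle)
t=39: (idle)
t=40: (idle)
t=41: (idle)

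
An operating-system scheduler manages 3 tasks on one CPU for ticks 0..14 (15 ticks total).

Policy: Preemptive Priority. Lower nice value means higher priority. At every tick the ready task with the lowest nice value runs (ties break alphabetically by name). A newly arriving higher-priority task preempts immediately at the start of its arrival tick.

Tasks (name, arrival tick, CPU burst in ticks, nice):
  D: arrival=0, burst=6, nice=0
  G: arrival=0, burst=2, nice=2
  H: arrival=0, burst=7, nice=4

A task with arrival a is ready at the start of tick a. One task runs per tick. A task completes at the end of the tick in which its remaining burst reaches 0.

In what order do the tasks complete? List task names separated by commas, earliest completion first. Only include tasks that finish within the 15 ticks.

t=0: ready={D,G,H} → run D
t=1: ready={D,G,H} → run D
t=2: ready={D,G,H} → run D
t=3: ready={D,G,H} → run D
t=4: ready={D,G,H} → run D
t=5: ready={D,G,H} → run D
t=6: ready={G,H} → run G
t=7: ready={G,H} → run G
t=8: ready={H} → run H
t=9: ready={H} → run H
t=10: ready={H} → run H
t=11: ready={H} → run H
t=12: ready={H} → run H
t=13: ready={H} → run H
t=14: ready={H} → run H

completion order = D, G, H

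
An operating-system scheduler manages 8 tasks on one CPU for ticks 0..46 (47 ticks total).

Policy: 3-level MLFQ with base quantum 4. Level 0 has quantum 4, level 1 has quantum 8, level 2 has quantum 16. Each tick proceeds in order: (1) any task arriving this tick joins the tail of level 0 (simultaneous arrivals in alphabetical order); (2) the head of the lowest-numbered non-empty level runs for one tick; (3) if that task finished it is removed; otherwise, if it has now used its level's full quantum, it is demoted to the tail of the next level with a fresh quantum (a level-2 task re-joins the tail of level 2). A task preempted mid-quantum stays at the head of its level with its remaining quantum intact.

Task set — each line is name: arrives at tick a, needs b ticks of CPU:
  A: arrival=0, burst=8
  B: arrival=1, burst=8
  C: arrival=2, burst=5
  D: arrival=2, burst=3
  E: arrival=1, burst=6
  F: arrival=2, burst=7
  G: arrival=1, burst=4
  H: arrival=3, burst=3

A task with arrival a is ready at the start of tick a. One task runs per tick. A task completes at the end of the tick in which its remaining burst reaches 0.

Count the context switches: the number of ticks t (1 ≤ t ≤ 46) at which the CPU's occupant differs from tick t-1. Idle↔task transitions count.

context switches = 13

t=0: L0/L1/L2 = A/-/- → run A
t=1: L0/L1/L2 = ABEG/-/- → run A
t=2: L0/L1/L2 = ABEGCDF/-/- → run A
t=3: L0/L1/L2 = ABEGCDFH/-/- → run A
t=4: L0/L1/L2 = BEGCDFH/A/- → run B
t=5: L0/L1/L2 = BEGCDFH/A/- → run B
t=6: L0/L1/L2 = BEGCDFH/A/- → run B
t=7: L0/L1/L2 = BEGCDFH/A/- → run B
t=8: L0/L1/L2 = EGCDFH/AB/- → run E
t=9: L0/L1/L2 = EGCDFH/AB/- → run E
t=10: L0/L1/L2 = EGCDFH/AB/- → run E
t=11: L0/L1/L2 = EGCDFH/AB/- → run E
t=12: L0/L1/L2 = GCDFH/ABE/- → run G
t=13: L0/L1/L2 = GCDFH/ABE/- → run G
t=14: L0/L1/L2 = GCDFH/ABE/- → run G
t=15: L0/L1/L2 = GCDFH/ABE/- → run G
t=16: L0/L1/L2 = CDFH/ABE/- → run C
t=17: L0/L1/L2 = CDFH/ABE/- → run C
t=18: L0/L1/L2 = CDFH/ABE/- → run C
t=19: L0/L1/L2 = CDFH/ABE/- → run C
t=20: L0/L1/L2 = DFH/ABEC/- → run D
t=21: L0/L1/L2 = DFH/ABEC/- → run D
t=22: L0/L1/L2 = DFH/ABEC/- → run D
t=23: L0/L1/L2 = FH/ABEC/- → run F
t=24: L0/L1/L2 = FH/ABEC/- → run F
t=25: L0/L1/L2 = FH/ABEC/- → run F
t=26: L0/L1/L2 = FH/ABEC/- → run F
t=27: L0/L1/L2 = H/ABECF/- → run H
t=28: L0/L1/L2 = H/ABECF/- → run H
t=29: L0/L1/L2 = H/ABECF/- → run H
t=30: L0/L1/L2 = -/ABECF/- → run A
t=31: L0/L1/L2 = -/ABECF/- → run A
t=32: L0/L1/L2 = -/ABECF/- → run A
t=33: L0/L1/L2 = -/ABECF/- → run A
t=34: L0/L1/L2 = -/BECF/- → run B
t=35: L0/L1/L2 = -/BECF/- → run B
t=36: L0/L1/L2 = -/BECF/- → run B
t=37: L0/L1/L2 = -/BECF/- → run B
t=38: L0/L1/L2 = -/ECF/- → run E
t=39: L0/L1/L2 = -/ECF/- → run E
t=40: L0/L1/L2 = -/CF/- → run C
t=41: L0/L1/L2 = -/F/- → run F
t=42: L0/L1/L2 = -/F/- → run F
t=43: L0/L1/L2 = -/F/- → run F
t=44: (idle)
t=45: (idle)
t=46: (idle)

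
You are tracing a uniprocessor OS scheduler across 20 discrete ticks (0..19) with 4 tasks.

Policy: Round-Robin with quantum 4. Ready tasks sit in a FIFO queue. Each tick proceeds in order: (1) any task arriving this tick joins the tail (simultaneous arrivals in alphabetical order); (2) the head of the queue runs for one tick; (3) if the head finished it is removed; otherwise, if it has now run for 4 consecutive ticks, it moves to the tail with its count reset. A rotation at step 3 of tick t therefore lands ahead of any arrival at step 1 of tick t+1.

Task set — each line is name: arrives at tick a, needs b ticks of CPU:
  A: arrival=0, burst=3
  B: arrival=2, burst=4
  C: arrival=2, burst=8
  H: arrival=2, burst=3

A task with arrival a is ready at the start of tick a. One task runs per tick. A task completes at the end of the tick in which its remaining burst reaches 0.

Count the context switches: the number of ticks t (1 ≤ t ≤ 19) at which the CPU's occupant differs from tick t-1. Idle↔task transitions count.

context switches = 5

t=0: queue=[A] q_used=0 → run A
t=1: queue=[A] q_used=1 → run A
t=2: queue=[A,B,C,H] q_used=2 → run A
t=3: queue=[B,C,H] q_used=0 → run B
t=4: queue=[B,C,H] q_used=1 → run B
t=5: queue=[B,C,H] q_used=2 → run B
t=6: queue=[B,C,H] q_used=3 → run B
t=7: queue=[C,H] q_used=0 → run C
t=8: queue=[C,H] q_used=1 → run C
t=9: queue=[C,H] q_used=2 → run C
t=10: queue=[C,H] q_used=3 → run C
t=11: queue=[H,C] q_used=0 → run H
t=12: queue=[H,C] q_used=1 → run H
t=13: queue=[H,C] q_used=2 → run H
t=14: queue=[C] q_used=0 → run C
t=15: queue=[C] q_used=1 → run C
t=16: queue=[C] q_used=2 → run C
t=17: queue=[C] q_used=3 → run C
t=18: (idle)
t=19: (idle)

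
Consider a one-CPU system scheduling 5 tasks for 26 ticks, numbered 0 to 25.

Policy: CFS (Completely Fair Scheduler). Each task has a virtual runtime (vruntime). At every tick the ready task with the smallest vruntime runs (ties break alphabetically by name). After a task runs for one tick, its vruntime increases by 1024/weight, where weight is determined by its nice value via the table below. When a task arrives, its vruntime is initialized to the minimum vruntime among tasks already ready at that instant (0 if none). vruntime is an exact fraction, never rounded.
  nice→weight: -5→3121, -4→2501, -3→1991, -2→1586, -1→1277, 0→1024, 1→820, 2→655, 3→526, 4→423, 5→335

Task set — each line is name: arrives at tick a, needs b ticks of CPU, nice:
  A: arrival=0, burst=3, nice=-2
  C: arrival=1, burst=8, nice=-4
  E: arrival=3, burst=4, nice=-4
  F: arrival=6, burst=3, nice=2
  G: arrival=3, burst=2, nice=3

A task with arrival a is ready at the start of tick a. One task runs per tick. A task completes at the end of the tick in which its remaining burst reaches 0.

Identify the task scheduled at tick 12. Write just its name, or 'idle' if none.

t=0: vr[A=0] → run A
t=1: vr[A=512/793 C=512/793] → run A
t=2: vr[A=1024/793 C=512/793] → run C
t=3: vr[A=1024/793 C=34304/32513 E=34304/32513 G=34304/32513] → run C
t=4: vr[A=1024/793 C=47616/32513 E=34304/32513 G=34304/32513] → run E
t=5: vr[A=1024/793 C=47616/32513 E=47616/32513 G=34304/32513] → run G
t=6: vr[A=1024/793 C=47616/32513 E=47616/32513 F=1024/793 G=25668608/8550919] → run A
t=7: vr[C=47616/32513 E=47616/32513 F=1024/793 G=25668608/8550919] → run F
t=8: vr[C=47616/32513 E=47616/32513 F=1482752/519415 G=25668608/8550919] → run C
t=9: vr[C=60928/32513 E=47616/32513 F=1482752/519415 G=25668608/8550919] → run E
t=10: vr[C=60928/32513 E=60928/32513 F=1482752/519415 G=25668608/8550919] → run C
t=11: vr[C=74240/32513 E=60928/32513 F=1482752/519415 G=25668608/8550919] → run E
t=12: vr[C=74240/32513 E=74240/32513 F=1482752/519415 G=25668608/8550919] → run C
t=13: vr[C=87552/32513 E=74240/32513 F=1482752/519415 G=25668608/8550919] → run E
t=14: vr[C=87552/32513 F=1482752/519415 G=25668608/8550919] → run C
t=15: vr[C=100864/32513 F=1482752/519415 G=25668608/8550919] → run F
t=16: vr[C=100864/32513 F=2294784/519415 G=25668608/8550919] → run G
t=17: vr[C=100864/32513 F=2294784/519415] → run C
t=18: vr[C=114176/32513 F=2294784/519415] → run C
t=19: vr[F=2294784/519415] → run F
t=20: (idle)
t=21: (idle)
t=22: (idle)
t=23: (idle)
t=24: (idle)
t=25: (idle)

running at tick 12 = C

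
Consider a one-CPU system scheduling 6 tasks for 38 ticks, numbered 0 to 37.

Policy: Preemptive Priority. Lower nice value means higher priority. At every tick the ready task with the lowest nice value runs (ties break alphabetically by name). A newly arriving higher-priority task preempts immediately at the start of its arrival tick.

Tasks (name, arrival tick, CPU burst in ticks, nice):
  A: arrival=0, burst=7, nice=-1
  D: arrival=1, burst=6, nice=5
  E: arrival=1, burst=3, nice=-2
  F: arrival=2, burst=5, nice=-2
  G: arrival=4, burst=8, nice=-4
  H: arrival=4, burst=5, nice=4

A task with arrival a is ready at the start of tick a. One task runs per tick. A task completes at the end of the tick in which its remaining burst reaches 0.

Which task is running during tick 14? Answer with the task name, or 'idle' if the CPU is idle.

running at tick 14 = F

t=0: ready={A} → run A
t=1: ready={A,D,E} → run E
t=2: ready={A,D,E,F} → run E
t=3: ready={A,D,E,F} → run E
t=4: ready={A,D,F,G,H} → run G
t=5: ready={A,D,F,G,H} → run G
t=6: ready={A,D,F,G,H} → run G
t=7: ready={A,D,F,G,H} → run G
t=8: ready={A,D,F,G,H} → run G
t=9: ready={A,D,F,G,H} → run G
t=10: ready={A,D,F,G,H} → run G
t=11: ready={A,D,F,G,H} → run G
t=12: ready={A,D,F,H} → run F
t=13: ready={A,D,F,H} → run F
t=14: ready={A,D,F,H} → run F
t=15: ready={A,D,F,H} → run F
t=16: ready={A,D,F,H} → run F
t=17: ready={A,D,H} → run A
t=18: ready={A,D,H} → run A
t=19: ready={A,D,H} → run A
t=20: ready={A,D,H} → run A
t=21: ready={A,D,H} → run A
t=22: ready={A,D,H} → run A
t=23: ready={D,H} → run H
t=24: ready={D,H} → run H
t=25: ready={D,H} → run H
t=26: ready={D,H} → run H
t=27: ready={D,H} → run H
t=28: ready={D} → run D
t=29: ready={D} → run D
t=30: ready={D} → run D
t=31: ready={D} → run D
t=32: ready={D} → run D
t=33: ready={D} → run D
t=34: (idle)
t=35: (idle)
t=36: (idle)
t=37: (idle)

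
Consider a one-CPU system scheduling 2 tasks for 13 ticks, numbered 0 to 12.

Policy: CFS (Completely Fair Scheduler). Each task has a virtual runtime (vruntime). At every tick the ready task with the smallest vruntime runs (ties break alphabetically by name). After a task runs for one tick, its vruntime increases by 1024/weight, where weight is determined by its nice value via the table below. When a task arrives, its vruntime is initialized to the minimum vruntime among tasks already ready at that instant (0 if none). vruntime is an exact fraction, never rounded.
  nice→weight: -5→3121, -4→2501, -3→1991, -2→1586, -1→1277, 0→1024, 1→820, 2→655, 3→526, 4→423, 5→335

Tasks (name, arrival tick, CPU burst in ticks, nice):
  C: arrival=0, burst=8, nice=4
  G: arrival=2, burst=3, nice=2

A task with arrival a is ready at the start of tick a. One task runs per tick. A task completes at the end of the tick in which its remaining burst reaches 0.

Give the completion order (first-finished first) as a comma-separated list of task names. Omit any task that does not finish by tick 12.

t=0: vr[C=0] → run C
t=1: vr[C=1024/423] → run C
t=2: vr[C=2048/423 G=2048/423] → run C
t=3: vr[C=1024/141 G=2048/423] → run G
t=4: vr[C=1024/141 G=1774592/277065] → run G
t=5: vr[C=1024/141 G=2207744/277065] → run C
t=6: vr[C=4096/423 G=2207744/277065] → run G
t=7: vr[C=4096/423] → run C
t=8: vr[C=5120/423] → run C
t=9: vr[C=2048/141] → run C
t=10: vr[C=7168/423] → run C
t=11: (idle)
t=12: (idle)

completion order = G, C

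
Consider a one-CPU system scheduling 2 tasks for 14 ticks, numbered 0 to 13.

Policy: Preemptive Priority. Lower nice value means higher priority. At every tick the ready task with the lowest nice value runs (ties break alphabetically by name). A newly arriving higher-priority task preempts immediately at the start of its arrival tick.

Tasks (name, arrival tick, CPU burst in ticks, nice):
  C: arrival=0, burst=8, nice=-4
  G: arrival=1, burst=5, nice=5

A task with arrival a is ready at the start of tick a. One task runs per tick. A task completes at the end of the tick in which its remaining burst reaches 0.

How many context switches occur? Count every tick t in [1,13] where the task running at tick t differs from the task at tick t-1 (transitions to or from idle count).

context switches = 2

t=0: ready={C} → run C
t=1: ready={C,G} → run C
t=2: ready={C,G} → run C
t=3: ready={C,G} → run C
t=4: ready={C,G} → run C
t=5: ready={C,G} → run C
t=6: ready={C,G} → run C
t=7: ready={C,G} → run C
t=8: ready={G} → run G
t=9: ready={G} → run G
t=10: ready={G} → run G
t=11: ready={G} → run G
t=12: ready={G} → run G
t=13: (idle)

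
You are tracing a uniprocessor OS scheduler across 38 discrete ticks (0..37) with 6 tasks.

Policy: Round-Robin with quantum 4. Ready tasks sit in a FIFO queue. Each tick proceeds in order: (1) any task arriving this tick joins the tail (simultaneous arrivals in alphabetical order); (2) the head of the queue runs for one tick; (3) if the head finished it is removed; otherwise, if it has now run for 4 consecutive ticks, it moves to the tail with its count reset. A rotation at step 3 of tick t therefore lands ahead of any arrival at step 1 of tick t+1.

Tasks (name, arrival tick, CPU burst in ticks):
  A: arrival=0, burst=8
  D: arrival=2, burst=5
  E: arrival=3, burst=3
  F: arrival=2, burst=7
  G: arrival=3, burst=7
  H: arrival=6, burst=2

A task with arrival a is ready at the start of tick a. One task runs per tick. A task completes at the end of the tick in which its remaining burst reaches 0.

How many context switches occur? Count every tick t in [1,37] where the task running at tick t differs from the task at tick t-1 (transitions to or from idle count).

context switches = 10

t=0: queue=[A] q_used=0 → run A
t=1: queue=[A] q_used=1 → run A
t=2: queue=[A,D,F] q_used=2 → run A
t=3: queue=[A,D,F,E,G] q_used=3 → run A
t=4: queue=[D,F,E,G,A] q_used=0 → run D
t=5: queue=[D,F,E,G,A] q_used=1 → run D
t=6: queue=[D,F,E,G,A,H] q_used=2 → run D
t=7: queue=[D,F,E,G,A,H] q_used=3 → run D
t=8: queue=[F,E,G,A,H,D] q_used=0 → run F
t=9: queue=[F,E,G,A,H,D] q_used=1 → run F
t=10: queue=[F,E,G,A,H,D] q_used=2 → run F
t=11: queue=[F,E,G,A,H,D] q_used=3 → run F
t=12: queue=[E,G,A,H,D,F] q_used=0 → run E
t=13: queue=[E,G,A,H,D,F] q_used=1 → run E
t=14: queue=[E,G,A,H,D,F] q_used=2 → run E
t=15: queue=[G,A,H,D,F] q_used=0 → run G
t=16: queue=[G,A,H,D,F] q_used=1 → run G
t=17: queue=[G,A,H,D,F] q_used=2 → run G
t=18: queue=[G,A,H,D,F] q_used=3 → run G
t=19: queue=[A,H,D,F,G] q_used=0 → run A
t=20: queue=[A,H,D,F,G] q_used=1 → run A
t=21: queue=[A,H,D,F,G] q_used=2 → run A
t=22: queue=[A,H,D,F,G] q_used=3 → run A
t=23: queue=[H,D,F,G] q_used=0 → run H
t=24: queue=[H,D,F,G] q_used=1 → run H
t=25: queue=[D,F,G] q_used=0 → run D
t=26: queue=[F,G] q_used=0 → run F
t=27: queue=[F,G] q_used=1 → run F
t=28: queue=[F,G] q_used=2 → run F
t=29: queue=[G] q_used=0 → run G
t=30: queue=[G] q_used=1 → run G
t=31: queue=[G] q_used=2 → run G
t=32: (idle)
t=33: (idle)
t=34: (idle)
t=35: (idle)
t=36: (idle)
t=37: (idle)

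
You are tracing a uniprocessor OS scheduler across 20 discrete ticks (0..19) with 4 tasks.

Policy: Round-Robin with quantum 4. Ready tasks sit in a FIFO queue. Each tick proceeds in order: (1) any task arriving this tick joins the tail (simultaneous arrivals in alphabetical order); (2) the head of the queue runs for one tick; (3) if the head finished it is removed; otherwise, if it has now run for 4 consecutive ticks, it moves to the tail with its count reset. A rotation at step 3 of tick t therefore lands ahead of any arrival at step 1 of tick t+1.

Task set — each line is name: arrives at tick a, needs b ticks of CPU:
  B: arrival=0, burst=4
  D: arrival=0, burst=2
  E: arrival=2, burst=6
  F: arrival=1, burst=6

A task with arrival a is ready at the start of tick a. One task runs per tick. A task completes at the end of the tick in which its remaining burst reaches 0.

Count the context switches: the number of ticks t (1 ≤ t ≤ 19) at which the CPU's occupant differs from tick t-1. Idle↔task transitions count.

t=0: queue=[B,D] q_used=0 → run B
t=1: queue=[B,D,F] q_used=1 → run B
t=2: queue=[B,D,F,E] q_used=2 → run B
t=3: queue=[B,D,F,E] q_used=3 → run B
t=4: queue=[D,F,E] q_used=0 → run D
t=5: queue=[D,F,E] q_used=1 → run D
t=6: queue=[F,E] q_used=0 → run F
t=7: queue=[F,E] q_used=1 → run F
t=8: queue=[F,E] q_used=2 → run F
t=9: queue=[F,E] q_used=3 → run F
t=10: queue=[E,F] q_used=0 → run E
t=11: queue=[E,F] q_used=1 → run E
t=12: queue=[E,F] q_used=2 → run E
t=13: queue=[E,F] q_used=3 → run E
t=14: queue=[F,E] q_used=0 → run F
t=15: queue=[F,E] q_used=1 → run F
t=16: queue=[E] q_used=0 → run E
t=17: queue=[E] q_used=1 → run E
t=18: (idle)
t=19: (idle)

context switches = 6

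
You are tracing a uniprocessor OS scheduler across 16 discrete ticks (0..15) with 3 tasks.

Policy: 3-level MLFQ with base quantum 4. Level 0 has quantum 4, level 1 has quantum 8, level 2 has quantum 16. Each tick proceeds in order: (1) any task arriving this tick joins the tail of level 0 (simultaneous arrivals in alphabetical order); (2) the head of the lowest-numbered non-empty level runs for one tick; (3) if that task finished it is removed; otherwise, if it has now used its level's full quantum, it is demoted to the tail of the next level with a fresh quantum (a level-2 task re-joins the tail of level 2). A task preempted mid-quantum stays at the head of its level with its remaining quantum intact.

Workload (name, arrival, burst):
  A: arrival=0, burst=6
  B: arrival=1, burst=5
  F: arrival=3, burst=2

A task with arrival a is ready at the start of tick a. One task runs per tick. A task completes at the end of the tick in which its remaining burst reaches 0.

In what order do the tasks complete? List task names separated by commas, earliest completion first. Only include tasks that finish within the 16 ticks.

t=0: L0/L1/L2 = A/-/- → run A
t=1: L0/L1/L2 = AB/-/- → run A
t=2: L0/L1/L2 = AB/-/- → run A
t=3: L0/L1/L2 = ABF/-/- → run A
t=4: L0/L1/L2 = BF/A/- → run B
t=5: L0/L1/L2 = BF/A/- → run B
t=6: L0/L1/L2 = BF/A/- → run B
t=7: L0/L1/L2 = BF/A/- → run B
t=8: L0/L1/L2 = F/AB/- → run F
t=9: L0/L1/L2 = F/AB/- → run F
t=10: L0/L1/L2 = -/AB/- → run A
t=11: L0/L1/L2 = -/AB/- → run A
t=12: L0/L1/L2 = -/B/- → run B
t=13: (idle)
t=14: (idle)
t=15: (idle)

completion order = F, A, B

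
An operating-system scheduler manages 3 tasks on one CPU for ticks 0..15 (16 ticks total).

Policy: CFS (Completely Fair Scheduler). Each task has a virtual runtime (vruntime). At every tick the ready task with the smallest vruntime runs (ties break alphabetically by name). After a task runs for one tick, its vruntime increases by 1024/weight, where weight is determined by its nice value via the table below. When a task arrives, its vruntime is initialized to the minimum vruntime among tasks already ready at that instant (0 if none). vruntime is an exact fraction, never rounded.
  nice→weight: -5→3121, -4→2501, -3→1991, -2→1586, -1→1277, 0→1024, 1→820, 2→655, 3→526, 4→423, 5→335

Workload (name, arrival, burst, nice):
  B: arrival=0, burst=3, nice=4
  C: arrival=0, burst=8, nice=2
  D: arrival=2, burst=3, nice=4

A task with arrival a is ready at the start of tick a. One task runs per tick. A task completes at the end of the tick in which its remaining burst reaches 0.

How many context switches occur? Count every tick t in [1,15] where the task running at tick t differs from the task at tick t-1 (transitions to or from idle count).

t=0: vr[B=0 C=0] → run B
t=1: vr[B=1024/423 C=0] → run C
t=2: vr[B=1024/423 C=1024/655 D=1024/655] → run C
t=3: vr[B=1024/423 C=2048/655 D=1024/655] → run D
t=4: vr[B=1024/423 C=2048/655 D=1103872/277065] → run B
t=5: vr[B=2048/423 C=2048/655 D=1103872/277065] → run C
t=6: vr[B=2048/423 C=3072/655 D=1103872/277065] → run D
t=7: vr[B=2048/423 C=3072/655 D=1774592/277065] → run C
t=8: vr[B=2048/423 C=4096/655 D=1774592/277065] → run B
t=9: vr[C=4096/655 D=1774592/277065] → run C
t=10: vr[C=1024/131 D=1774592/277065] → run D
t=11: vr[C=1024/131] → run C
t=12: vr[C=6144/655] → run C
t=13: vr[C=7168/655] → run C
t=14: (idle)
t=15: (idle)

context switches = 11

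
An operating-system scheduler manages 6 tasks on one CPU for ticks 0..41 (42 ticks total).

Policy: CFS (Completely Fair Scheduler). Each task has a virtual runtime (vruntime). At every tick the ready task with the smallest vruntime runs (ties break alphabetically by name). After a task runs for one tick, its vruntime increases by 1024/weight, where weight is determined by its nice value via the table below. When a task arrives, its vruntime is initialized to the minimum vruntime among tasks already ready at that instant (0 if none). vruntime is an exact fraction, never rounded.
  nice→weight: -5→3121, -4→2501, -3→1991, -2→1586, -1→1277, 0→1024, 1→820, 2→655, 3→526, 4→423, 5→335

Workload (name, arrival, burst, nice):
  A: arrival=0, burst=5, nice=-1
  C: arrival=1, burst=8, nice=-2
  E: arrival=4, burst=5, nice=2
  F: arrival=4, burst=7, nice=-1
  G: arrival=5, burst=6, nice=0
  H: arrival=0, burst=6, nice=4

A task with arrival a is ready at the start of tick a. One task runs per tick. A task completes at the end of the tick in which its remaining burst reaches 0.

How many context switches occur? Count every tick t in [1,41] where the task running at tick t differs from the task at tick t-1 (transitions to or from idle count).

context switches = 35

t=0: vr[A=0 H=0] → run A
t=1: vr[A=1024/1277 C=0 H=0] → run C
t=2: vr[A=1024/1277 C=512/793 H=0] → run H
t=3: vr[A=1024/1277 C=512/793 H=1024/423] → run C
t=4: vr[A=1024/1277 C=1024/793 E=1024/1277 F=1024/1277 H=1024/423] → run A
t=5: vr[A=2048/1277 C=1024/793 E=1024/1277 F=1024/1277 G=1024/1277 H=1024/423] → run E
t=6: vr[A=2048/1277 C=1024/793 E=1978368/836435 F=1024/1277 G=1024/1277 H=1024/423] → run F
t=7: vr[A=2048/1277 C=1024/793 E=1978368/836435 F=2048/1277 G=1024/1277 H=1024/423] → run G
t=8: vr[A=2048/1277 C=1024/793 E=1978368/836435 F=2048/1277 G=2301/1277 H=1024/423] → run C
t=9: vr[A=2048/1277 C=1536/793 E=1978368/836435 F=2048/1277 G=2301/1277 H=1024/423] → run A
t=10: vr[A=3072/1277 C=1536/793 E=1978368/836435 F=2048/1277 G=2301/1277 H=1024/423] → run F
t=11: vr[A=3072/1277 C=1536/793 E=1978368/836435 F=3072/1277 G=2301/1277 H=1024/423] → run G
t=12: vr[A=3072/1277 C=1536/793 E=1978368/836435 F=3072/1277 G=3578/1277 H=1024/423] → run C
t=13: vr[A=3072/1277 C=2048/793 E=1978368/836435 F=3072/1277 G=3578/1277 H=1024/423] → run E
t=14: vr[A=3072/1277 C=2048/793 E=3286016/836435 F=3072/1277 G=3578/1277 H=1024/423] → run A
t=15: vr[A=4096/1277 C=2048/793 E=3286016/836435 F=3072/1277 G=3578/1277 H=1024/423] → run F
t=16: vr[A=4096/1277 C=2048/793 E=3286016/836435 F=4096/1277 G=3578/1277 H=1024/423] → run H
t=17: vr[A=4096/1277 C=2048/793 E=3286016/836435 F=4096/1277 G=3578/1277 H=2048/423] → run C
t=18: vr[A=4096/1277 C=2560/793 E=3286016/836435 F=4096/1277 G=3578/1277 H=2048/423] → run G
t=19: vr[A=4096/1277 C=2560/793 E=3286016/836435 F=4096/1277 G=4855/1277 H=2048/423] → run A
t=20: vr[C=2560/793 E=3286016/836435 F=4096/1277 G=4855/1277 H=2048/423] → run F
t=21: vr[C=2560/793 E=3286016/836435 F=5120/1277 G=4855/1277 H=2048/423] → run C
t=22: vr[C=3072/793 E=3286016/836435 F=5120/1277 G=4855/1277 H=2048/423] → run G
t=23: vr[C=3072/793 E=3286016/836435 F=5120/1277 G=6132/1277 H=2048/423] → run C
t=24: vr[C=3584/793 E=3286016/836435 F=5120/1277 G=6132/1277 H=2048/423] → run E
t=25: vr[C=3584/793 E=4593664/836435 F=5120/1277 G=6132/1277 H=2048/423] → run F
t=26: vr[C=3584/793 E=4593664/836435 F=6144/1277 G=6132/1277 H=2048/423] → run C
t=27: vr[E=4593664/836435 F=6144/1277 G=6132/1277 H=2048/423] → run G
t=28: vr[E=4593664/836435 F=6144/1277 G=7409/1277 H=2048/423] → run F
t=29: vr[E=4593664/836435 F=7168/1277 G=7409/1277 H=2048/423] → run H
t=30: vr[E=4593664/836435 F=7168/1277 G=7409/1277 H=1024/141] → run E
t=31: vr[E=5901312/836435 F=7168/1277 G=7409/1277 H=1024/141] → run F
t=32: vr[E=5901312/836435 G=7409/1277 H=1024/141] → run G
t=33: vr[E=5901312/836435 H=1024/141] → run E
t=34: vr[H=1024/141] → run H
t=35: vr[H=4096/423] → run H
t=36: vr[H=5120/423] → run H
t=37: (idle)
t=38: (idle)
t=39: (idle)
t=40: (idle)
t=41: (idle)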